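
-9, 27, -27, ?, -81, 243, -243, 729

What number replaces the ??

Positions 1, 3, 5, … form one subsequence and positions 2, 4, 6, … form another.
Track A = -9, -27, -81, -243: geometric, ×3 each step.
Track B = 27, ?, 243, 729: powers 3^3, 3^4, 3^5, ….
So the missing entry in track B is 81.

81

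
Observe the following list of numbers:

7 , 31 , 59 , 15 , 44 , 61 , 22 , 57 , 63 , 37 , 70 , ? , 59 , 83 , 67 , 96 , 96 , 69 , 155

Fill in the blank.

Split by position mod 3: positions 1, 4, 7, … form one track, and each other residue class forms its own.
Stream A is 7, 15, 22, 37, 59, 96, 155, which is each term equals the sum of the previous two.
Stream B is 31, 44, 57, 70, 83, 96, which is linear: a_n = 18 + 13·n.
Stream C is 59, 61, 63, ?, 67, 69, which is arithmetic with common difference +2.
So the missing entry in stream C is 65.

65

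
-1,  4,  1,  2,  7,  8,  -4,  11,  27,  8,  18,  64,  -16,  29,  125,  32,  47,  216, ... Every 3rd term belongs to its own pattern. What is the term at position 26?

Split by position mod 3: positions 1, 4, 7, … form one track, and each other residue class forms its own.
Track A: -1, 2, -4, 8, -16, 32 — a geometric progression (common ratio -2).
Track B: 4, 7, 11, 18, 29, 47 — each term equals the sum of the previous two.
Track C: 1, 8, 27, 64, 125, 216 — the cubes 1³, 2³, 3³, ….
The 26th slot belongs to track B; its 9th term is 199.

199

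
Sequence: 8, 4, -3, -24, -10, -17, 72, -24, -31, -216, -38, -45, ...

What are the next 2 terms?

The slot pattern repeats as ABB (period 3), so there are 2 interleaved tracks.
Track A: 8, -24, 72, -216. Multiplying by -3 each time.
Track B: 4, -3, -10, -17, -24, -31, -38, -45. Arithmetic with common difference −7.
Term 13 comes from track A (its 5th entry): 648.
Term 14 comes from track B (its 9th entry): -52.

648, -52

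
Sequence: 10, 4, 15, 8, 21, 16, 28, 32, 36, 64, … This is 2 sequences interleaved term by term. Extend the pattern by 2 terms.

45, 128

Positions 1, 3, 5, … form one subsequence and positions 2, 4, 6, … form another.
Track A: 10, 15, 21, 28, 36 — triangular numbers n(n+1)/2 for n = 4, 5, ….
Track B: 4, 8, 16, 32, 64 — successive powers of 2.
Position 11 → track A, term 6 = 45.
Term 12 comes from track B (its 6th entry): 128.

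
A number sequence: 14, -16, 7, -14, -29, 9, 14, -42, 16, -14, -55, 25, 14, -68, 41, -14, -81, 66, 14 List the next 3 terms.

Taking every 3rd term gives 3 separate tracks.
Track A: 14, -14, 14, -14, 14, -14, 14 — alternating ±14.
Track B: -16, -29, -42, -55, -68, -81 — subtracting 13 each time.
Track C: 7, 9, 16, 25, 41, 66 — each term equals the sum of the previous two.
Position 20 falls in track B as its term 7, giving -94.
The 21st slot belongs to track C; its 7th term is 107.
Term 22 comes from track A (its 8th entry): -14.

-94, 107, -14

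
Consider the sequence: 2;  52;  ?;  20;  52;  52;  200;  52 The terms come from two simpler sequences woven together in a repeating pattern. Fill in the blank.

Reading positions in blocks of 3 reveals the pattern ABB — 2 tracks woven together.
Track A = 2, 20, 200: a geometric progression (common ratio 10).
Track B = 52, ?, 52, 52, 52: the constant sequence 52.
Filling track B at index 2 by its rule yields 52.

52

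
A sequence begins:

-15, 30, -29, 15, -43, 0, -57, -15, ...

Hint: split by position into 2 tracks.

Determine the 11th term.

The terms cycle through 2 interleaved subsequences.
Stream A: -15, -29, -43, -57 (arithmetic with common difference −14).
Stream B: 30, 15, 0, -15 (linear: a_n = 45 − 15·n).
The 11th slot belongs to stream A; its 6th term is -85.

-85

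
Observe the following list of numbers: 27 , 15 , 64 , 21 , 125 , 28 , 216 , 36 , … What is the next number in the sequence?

Split by position mod 2 into 2 tracks.
Track A: 27, 64, 125, 216 (the cubes 3³, 4³, 5³, …).
Track B: 15, 21, 28, 36 (the triangular numbers T_5, T_6, …).
The 9th slot belongs to track A; its 5th term is 343.

343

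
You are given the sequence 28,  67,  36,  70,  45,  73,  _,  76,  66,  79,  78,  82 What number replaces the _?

Split by position mod 2 into 2 tracks.
Subsequence A: 28, 36, 45, ?, 66, 78 (the triangular numbers T_7, T_8, …).
Subsequence B: 67, 70, 73, 76, 79, 82 (linear: a_n = 64 + 3·n).
Subsequence A's pattern makes the blank 55.

55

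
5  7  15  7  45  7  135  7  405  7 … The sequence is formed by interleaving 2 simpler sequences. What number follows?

Odd-indexed and even-indexed terms follow separate rules.
Track A: 5, 15, 45, 135, 405 (multiplying by 3 each time).
Track B: 7, 7, 7, 7, 7 (constant 7).
The 11th slot belongs to track A; its 6th term is 1215.

1215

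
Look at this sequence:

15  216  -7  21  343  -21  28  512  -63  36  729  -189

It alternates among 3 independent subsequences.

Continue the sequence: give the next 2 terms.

45, 1000

The terms cycle through 3 interleaved subsequences.
Track A: 15, 21, 28, 36. Triangular numbers n(n+1)/2 for n = 5, 6, ….
Track B: 216, 343, 512, 729. Perfect cubes starting at 6³.
Track C: -7, -21, -63, -189. Multiplying by 3 each time.
The 13th slot belongs to track A; its 5th term is 45.
Position 14 → track B, term 5 = 1000.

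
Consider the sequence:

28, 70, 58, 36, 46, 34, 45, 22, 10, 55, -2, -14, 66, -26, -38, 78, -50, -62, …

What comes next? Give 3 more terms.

Positions follow the repeating pattern ABB; grouping by letter gives 2 tracks.
Track A is 28, 36, 45, 55, 66, 78, which is the triangular numbers T_7, T_8, ….
Track B is 70, 58, 46, 34, 22, 10, -2, -14, -26, -38, -50, -62, which is arithmetic with common difference −12.
Term 19 comes from track A (its 7th entry): 91.
Term 20 comes from track B (its 13th entry): -74.
Position 21 falls in track B as its term 14, giving -86.

91, -74, -86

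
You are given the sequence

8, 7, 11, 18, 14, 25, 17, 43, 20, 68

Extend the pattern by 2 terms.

Split by position mod 2 into 2 tracks.
Track A: 8, 11, 14, 17, 20. Arithmetic with common difference +3.
Track B: 7, 18, 25, 43, 68. Each term equals the sum of the previous two.
Term 11 comes from track A (its 6th entry): 23.
Term 12 comes from track B (its 6th entry): 111.

23, 111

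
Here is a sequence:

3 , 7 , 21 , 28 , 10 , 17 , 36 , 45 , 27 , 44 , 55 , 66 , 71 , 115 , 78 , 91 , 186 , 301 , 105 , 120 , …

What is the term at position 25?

Reading positions in blocks of 4 reveals the pattern AABB — 2 tracks woven together.
Track A: 3, 7, 10, 17, 27, 44, 71, 115, 186, 301 — Fibonacci-style (each term is the sum of the two before it).
Track B: 21, 28, 36, 45, 55, 66, 78, 91, 105, 120 — triangular numbers n(n+1)/2 for n = 6, 7, ….
The 25th slot belongs to track A; its 13th term is 1275.

1275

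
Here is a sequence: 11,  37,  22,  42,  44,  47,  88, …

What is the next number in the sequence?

52

Odd-indexed and even-indexed terms follow separate rules.
Stream A: 11, 22, 44, 88 — a geometric progression (common ratio 2).
Stream B: 37, 42, 47 — arithmetic, step +5.
Term 8 comes from stream B (its 4th entry): 52.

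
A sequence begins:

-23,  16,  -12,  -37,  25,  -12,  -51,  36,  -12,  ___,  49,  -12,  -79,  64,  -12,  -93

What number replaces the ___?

Split by position mod 3: positions 1, 4, 7, … form one track, and each other residue class forms its own.
Stream A: -23, -37, -51, ?, -79, -93. Linear: a_n = -9 − 14·n.
Stream B: 16, 25, 36, 49, 64. The squares 4², 5², 6², ….
Stream C: -12, -12, -12, -12, -12. Constant -12.
So the missing entry in stream A is -65.

-65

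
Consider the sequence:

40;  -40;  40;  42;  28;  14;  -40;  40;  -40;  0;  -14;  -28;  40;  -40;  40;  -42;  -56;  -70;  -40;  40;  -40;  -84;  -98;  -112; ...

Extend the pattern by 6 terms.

The slot pattern repeats as AAABBB (period 6), so there are 2 interleaved tracks.
Track A = 40, -40, 40, -40, 40, -40, 40, -40, 40, -40, 40, -40: alternating ±40.
Track B = 42, 28, 14, 0, -14, -28, -42, -56, -70, -84, -98, -112: linear: a_n = 56 − 14·n.
Term 25 comes from track A (its 13th entry): 40.
Position 26 falls in track A as its term 14, giving -40.
Position 27 falls in track A as its term 15, giving 40.
Position 28 falls in track B as its term 13, giving -126.
Term 29 comes from track B (its 14th entry): -140.
The 30th slot belongs to track B; its 15th term is -154.

40, -40, 40, -126, -140, -154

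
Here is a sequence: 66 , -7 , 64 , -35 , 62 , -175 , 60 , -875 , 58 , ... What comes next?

-4375

Odd-indexed and even-indexed terms follow separate rules.
Subsequence A: 66, 64, 62, 60, 58 — arithmetic with common difference −2.
Subsequence B: -7, -35, -175, -875 — a geometric progression (common ratio 5).
Term 10 comes from subsequence B (its 5th entry): -4375.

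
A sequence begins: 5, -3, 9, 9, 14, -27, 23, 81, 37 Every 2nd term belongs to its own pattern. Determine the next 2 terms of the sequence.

-243, 60

Split by position mod 2 into 2 tracks.
Subsequence A is 5, 9, 14, 23, 37, which is Fibonacci-style (each term is the sum of the two before it).
Subsequence B is -3, 9, -27, 81, which is geometric with ratio -3.
Position 10 → subsequence B, term 5 = -243.
Term 11 comes from subsequence A (its 6th entry): 60.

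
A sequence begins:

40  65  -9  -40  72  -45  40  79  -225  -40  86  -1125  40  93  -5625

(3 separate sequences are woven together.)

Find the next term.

-40

Taking every 3rd term gives 3 separate tracks.
Track A: 40, -40, 40, -40, 40. Oscillating between 40 and -40.
Track B: 65, 72, 79, 86, 93. Adding 7 each time.
Track C: -9, -45, -225, -1125, -5625. Geometric, ×5 each step.
Term 16 comes from track A (its 6th entry): -40.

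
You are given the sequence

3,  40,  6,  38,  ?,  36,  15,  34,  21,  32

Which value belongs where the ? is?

10

Positions 1, 3, 5, … form one subsequence and positions 2, 4, 6, … form another.
Subsequence A: 3, 6, ?, 15, 21 — triangular numbers n(n+1)/2 for n = 2, 3, ….
Subsequence B: 40, 38, 36, 34, 32 — subtracting 2 each time.
Filling subsequence A at index 3 by its rule yields 10.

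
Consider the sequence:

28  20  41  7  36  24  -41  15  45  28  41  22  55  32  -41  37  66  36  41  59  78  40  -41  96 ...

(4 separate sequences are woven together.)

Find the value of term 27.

41

The terms cycle through 4 interleaved subsequences.
Track A = 28, 36, 45, 55, 66, 78: the triangular numbers T_7, T_8, ….
Track B = 20, 24, 28, 32, 36, 40: arithmetic with common difference +4.
Track C = 41, -41, 41, -41, 41, -41: the oscillation 41·(−1)^(n+1).
Track D = 7, 15, 22, 37, 59, 96: Fibonacci-style (each term is the sum of the two before it).
Position 27 → track C, term 7 = 41.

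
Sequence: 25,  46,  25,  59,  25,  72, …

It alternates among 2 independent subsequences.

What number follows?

Taking every 2nd term gives 2 separate tracks.
Track A is 25, 25, 25, which is constant 25.
Track B is 46, 59, 72, which is arithmetic, step +13.
Position 7 → track A, term 4 = 25.

25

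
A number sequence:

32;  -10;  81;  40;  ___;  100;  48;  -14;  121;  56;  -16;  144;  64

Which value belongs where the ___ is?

-12

Split by position mod 3: positions 1, 4, 7, … form one track, and each other residue class forms its own.
Stream A: 32, 40, 48, 56, 64 — arithmetic, step +8.
Stream B: -10, ?, -14, -16 — arithmetic, step −2.
Stream C: 81, 100, 121, 144 — consecutive squares n² from n = 9.
Stream B's pattern makes the blank -12.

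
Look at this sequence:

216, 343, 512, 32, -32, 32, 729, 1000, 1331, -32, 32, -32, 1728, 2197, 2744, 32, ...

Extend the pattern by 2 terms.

The slot pattern repeats as AAABBB (period 6), so there are 2 interleaved tracks.
Track A = 216, 343, 512, 729, 1000, 1331, 1728, 2197, 2744: the cubes 6³, 7³, 8³, ….
Track B = 32, -32, 32, -32, 32, -32, 32: alternating ±32.
Position 17 → track B, term 8 = -32.
Term 18 comes from track B (its 9th entry): 32.

-32, 32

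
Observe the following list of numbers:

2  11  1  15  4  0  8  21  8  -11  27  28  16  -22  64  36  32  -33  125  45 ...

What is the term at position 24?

55

The terms cycle through 4 interleaved subsequences.
Stream A: 2, 4, 8, 16, 32. Successive powers of 2.
Stream B: 11, 0, -11, -22, -33. Linear: a_n = 22 − 11·n.
Stream C: 1, 8, 27, 64, 125. Perfect cubes starting at 1³.
Stream D: 15, 21, 28, 36, 45. The triangular numbers T_5, T_6, ….
Position 24 → stream D, term 6 = 55.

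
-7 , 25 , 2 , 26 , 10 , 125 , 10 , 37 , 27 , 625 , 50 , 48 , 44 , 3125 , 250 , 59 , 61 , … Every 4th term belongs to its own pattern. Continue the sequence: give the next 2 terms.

The terms cycle through 4 interleaved subsequences.
Stream A: -7, 10, 27, 44, 61 — adding 17 each time.
Stream B: 25, 125, 625, 3125 — powers of 5.
Stream C: 2, 10, 50, 250 — multiplying by 5 each time.
Stream D: 26, 37, 48, 59 — adding 11 each time.
Term 18 comes from stream B (its 5th entry): 15625.
The 19th slot belongs to stream C; its 5th term is 1250.

15625, 1250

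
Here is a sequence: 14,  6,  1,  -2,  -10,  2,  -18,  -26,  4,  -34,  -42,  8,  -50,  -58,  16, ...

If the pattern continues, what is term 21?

The slot pattern repeats as AAB (period 3), so there are 2 interleaved tracks.
Subsequence A: 14, 6, -2, -10, -18, -26, -34, -42, -50, -58 (subtracting 8 each time).
Subsequence B: 1, 2, 4, 8, 16 (powers of 2).
The 21st slot belongs to subsequence B; its 7th term is 64.

64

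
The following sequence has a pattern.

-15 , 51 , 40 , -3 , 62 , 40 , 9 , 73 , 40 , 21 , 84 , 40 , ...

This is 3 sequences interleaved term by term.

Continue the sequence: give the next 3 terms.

Split by position mod 3 into 3 tracks.
Subsequence A = -15, -3, 9, 21: arithmetic, step +12.
Subsequence B = 51, 62, 73, 84: adding 11 each time.
Subsequence C = 40, 40, 40, 40: always 40.
The 13th slot belongs to subsequence A; its 5th term is 33.
Position 14 → subsequence B, term 5 = 95.
Position 15 → subsequence C, term 5 = 40.

33, 95, 40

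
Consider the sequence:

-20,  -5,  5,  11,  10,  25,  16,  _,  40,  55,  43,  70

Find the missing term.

27

Reading positions in blocks of 4 reveals the pattern AABB — 2 tracks woven together.
Track A: -20, -5, 10, 25, 40, 55. Adding 15 each time.
Track B: 5, 11, 16, ?, 43, 70. Fibonacci-style (each term is the sum of the two before it).
Filling track B at index 4 by its rule yields 27.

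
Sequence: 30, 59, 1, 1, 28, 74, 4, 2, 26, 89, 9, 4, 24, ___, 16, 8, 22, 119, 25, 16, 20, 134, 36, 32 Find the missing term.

Read the sequence 4 terms at a time; column i is its own pattern.
Subsequence A: 30, 28, 26, 24, 22, 20. Arithmetic with common difference −2.
Subsequence B: 59, 74, 89, ?, 119, 134. Arithmetic, step +15.
Subsequence C: 1, 4, 9, 16, 25, 36. Perfect squares starting at 1².
Subsequence D: 1, 2, 4, 8, 16, 32. Powers 2^0, 2^1, 2^2, ….
The gap is subsequence B's term 4; the rule gives 104.

104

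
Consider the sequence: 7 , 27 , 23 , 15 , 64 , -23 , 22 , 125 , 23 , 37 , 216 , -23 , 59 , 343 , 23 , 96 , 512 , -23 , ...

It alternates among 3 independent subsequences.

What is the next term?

Split by position mod 3 into 3 tracks.
Track A: 7, 15, 22, 37, 59, 96. A Fibonacci-like recurrence a_n = a_{n-1} + a_{n-2}.
Track B: 27, 64, 125, 216, 343, 512. Perfect cubes starting at 3³.
Track C: 23, -23, 23, -23, 23, -23. Oscillating between 23 and -23.
The 19th slot belongs to track A; its 7th term is 155.

155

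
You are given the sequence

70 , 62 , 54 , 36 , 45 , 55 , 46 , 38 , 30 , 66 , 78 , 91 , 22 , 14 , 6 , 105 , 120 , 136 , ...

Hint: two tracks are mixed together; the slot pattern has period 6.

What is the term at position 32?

-58

Positions follow the repeating pattern AAABBB; grouping by letter gives 2 tracks.
Track A = 70, 62, 54, 46, 38, 30, 22, 14, 6: arithmetic with common difference −8.
Track B = 36, 45, 55, 66, 78, 91, 105, 120, 136: triangular numbers starting at T_8.
Position 32 → track A, term 17 = -58.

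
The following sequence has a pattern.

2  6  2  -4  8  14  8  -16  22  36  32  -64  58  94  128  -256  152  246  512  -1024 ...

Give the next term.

Reading positions in blocks of 4 reveals the pattern AABB — 2 tracks woven together.
Track A: 2, 6, 8, 14, 22, 36, 58, 94, 152, 246 — each term equals the sum of the previous two.
Track B: 2, -4, 8, -16, 32, -64, 128, -256, 512, -1024 — a geometric progression (common ratio -2).
Term 21 comes from track A (its 11th entry): 398.

398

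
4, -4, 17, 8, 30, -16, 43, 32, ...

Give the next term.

56

Split by position mod 2 into 2 tracks.
Subsequence A: 4, 17, 30, 43 (adding 13 each time).
Subsequence B: -4, 8, -16, 32 (multiplying by -2 each time).
Position 9 falls in subsequence A as its term 5, giving 56.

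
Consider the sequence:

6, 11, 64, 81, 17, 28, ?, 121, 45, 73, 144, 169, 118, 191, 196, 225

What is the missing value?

Reading positions in blocks of 4 reveals the pattern AABB — 2 tracks woven together.
Track A: 6, 11, 17, 28, 45, 73, 118, 191 — Fibonacci-style (each term is the sum of the two before it).
Track B: 64, 81, ?, 121, 144, 169, 196, 225 — perfect squares starting at 8².
Track B's pattern makes the blank 100.

100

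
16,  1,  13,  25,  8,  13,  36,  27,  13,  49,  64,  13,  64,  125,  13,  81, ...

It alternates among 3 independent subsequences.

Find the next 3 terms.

216, 13, 100

Read the sequence 3 terms at a time; column i is its own pattern.
Track A: 16, 25, 36, 49, 64, 81 (perfect squares starting at 4²).
Track B: 1, 8, 27, 64, 125 (perfect cubes starting at 1³).
Track C: 13, 13, 13, 13, 13 (the constant sequence 13).
The 17th slot belongs to track B; its 6th term is 216.
The 18th slot belongs to track C; its 6th term is 13.
Term 19 comes from track A (its 7th entry): 100.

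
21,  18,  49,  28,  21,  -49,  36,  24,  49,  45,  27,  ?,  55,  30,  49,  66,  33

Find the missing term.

-49

Read the sequence 3 terms at a time; column i is its own pattern.
Subsequence A: 21, 28, 36, 45, 55, 66 (the triangular numbers T_6, T_7, …).
Subsequence B: 18, 21, 24, 27, 30, 33 (arithmetic with common difference +3).
Subsequence C: 49, -49, 49, ?, 49 (the oscillation 49·(−1)^(n+1)).
Filling subsequence C at index 4 by its rule yields -49.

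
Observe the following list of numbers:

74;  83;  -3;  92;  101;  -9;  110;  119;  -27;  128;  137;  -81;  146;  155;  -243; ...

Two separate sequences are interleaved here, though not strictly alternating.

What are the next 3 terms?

164, 173, -729

The slot pattern repeats as AAB (period 3), so there are 2 interleaved tracks.
Subsequence A is 74, 83, 92, 101, 110, 119, 128, 137, 146, 155, which is linear: a_n = 65 + 9·n.
Subsequence B is -3, -9, -27, -81, -243, which is geometric with ratio 3.
Position 16 → subsequence A, term 11 = 164.
Position 17 → subsequence A, term 12 = 173.
Position 18 → subsequence B, term 6 = -729.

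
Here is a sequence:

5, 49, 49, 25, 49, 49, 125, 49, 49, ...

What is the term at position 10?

Positions follow the repeating pattern ABB; grouping by letter gives 2 tracks.
Track A: 5, 25, 125 (a geometric progression (common ratio 5)).
Track B: 49, 49, 49, 49, 49, 49 (always 49).
The 10th slot belongs to track A; its 4th term is 625.

625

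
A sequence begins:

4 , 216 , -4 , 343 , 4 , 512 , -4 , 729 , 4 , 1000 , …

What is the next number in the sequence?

-4

Taking every 2nd term gives 2 separate tracks.
Track A is 4, -4, 4, -4, 4, which is oscillating between 4 and -4.
Track B is 216, 343, 512, 729, 1000, which is perfect cubes starting at 6³.
Position 11 → track A, term 6 = -4.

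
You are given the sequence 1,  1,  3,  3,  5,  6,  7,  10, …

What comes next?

Odd-indexed and even-indexed terms follow separate rules.
Stream A = 1, 3, 5, 7: adding 2 each time.
Stream B = 1, 3, 6, 10: triangular numbers starting at T_1.
The 9th slot belongs to stream A; its 5th term is 9.

9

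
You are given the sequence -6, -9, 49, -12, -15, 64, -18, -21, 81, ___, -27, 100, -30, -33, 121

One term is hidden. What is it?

-24

Reading positions in blocks of 3 reveals the pattern AAB — 2 tracks woven together.
Track A = -6, -9, -12, -15, -18, -21, ?, -27, -30, -33: subtracting 3 each time.
Track B = 49, 64, 81, 100, 121: the squares 7², 8², 9², ….
The gap is track A's term 7; the rule gives -24.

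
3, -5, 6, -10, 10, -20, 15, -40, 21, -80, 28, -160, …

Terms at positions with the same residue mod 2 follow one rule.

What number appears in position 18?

-1280

The terms cycle through 2 interleaved subsequences.
Subsequence A is 3, 6, 10, 15, 21, 28, which is the triangular numbers T_2, T_3, ….
Subsequence B is -5, -10, -20, -40, -80, -160, which is geometric, ×2 each step.
The 18th slot belongs to subsequence B; its 9th term is -1280.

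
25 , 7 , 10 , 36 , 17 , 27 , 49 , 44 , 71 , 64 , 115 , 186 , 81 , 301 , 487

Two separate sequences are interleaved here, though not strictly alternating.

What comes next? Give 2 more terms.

The slot pattern repeats as ABB (period 3), so there are 2 interleaved tracks.
Subsequence A is 25, 36, 49, 64, 81, which is the squares 5², 6², 7², ….
Subsequence B is 7, 10, 17, 27, 44, 71, 115, 186, 301, 487, which is each term equals the sum of the previous two.
Position 16 → subsequence A, term 6 = 100.
Term 17 comes from subsequence B (its 11th entry): 788.

100, 788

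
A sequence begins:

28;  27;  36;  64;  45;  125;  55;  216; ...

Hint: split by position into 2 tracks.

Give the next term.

66

Positions 1, 3, 5, … form one subsequence and positions 2, 4, 6, … form another.
Stream A is 28, 36, 45, 55, which is triangular numbers n(n+1)/2 for n = 7, 8, ….
Stream B is 27, 64, 125, 216, which is the cubes 3³, 4³, 5³, ….
The 9th slot belongs to stream A; its 5th term is 66.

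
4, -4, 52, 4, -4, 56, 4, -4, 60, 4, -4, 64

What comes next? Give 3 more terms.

The slot pattern repeats as AAB (period 3), so there are 2 interleaved tracks.
Track A: 4, -4, 4, -4, 4, -4, 4, -4. Alternating ±4.
Track B: 52, 56, 60, 64. Arithmetic, step +4.
Position 13 → track A, term 9 = 4.
The 14th slot belongs to track A; its 10th term is -4.
The 15th slot belongs to track B; its 5th term is 68.

4, -4, 68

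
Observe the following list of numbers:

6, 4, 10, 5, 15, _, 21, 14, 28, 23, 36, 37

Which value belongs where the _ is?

9

Taking every 2nd term gives 2 separate tracks.
Track A is 6, 10, 15, 21, 28, 36, which is triangular numbers n(n+1)/2 for n = 3, 4, ….
Track B is 4, 5, ?, 14, 23, 37, which is each term equals the sum of the previous two.
Filling track B at index 3 by its rule yields 9.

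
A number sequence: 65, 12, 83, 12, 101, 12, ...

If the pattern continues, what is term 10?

12

Odd-indexed and even-indexed terms follow separate rules.
Track A: 65, 83, 101 — arithmetic, step +18.
Track B: 12, 12, 12 — always 12.
The 10th slot belongs to track B; its 5th term is 12.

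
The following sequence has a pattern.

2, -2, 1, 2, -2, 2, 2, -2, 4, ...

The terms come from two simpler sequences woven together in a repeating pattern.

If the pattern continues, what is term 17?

-2

Positions follow the repeating pattern AAB; grouping by letter gives 2 tracks.
Track A = 2, -2, 2, -2, 2, -2: the oscillation 2·(−1)^(n+1).
Track B = 1, 2, 4: powers of 2.
Position 17 falls in track A as its term 12, giving -2.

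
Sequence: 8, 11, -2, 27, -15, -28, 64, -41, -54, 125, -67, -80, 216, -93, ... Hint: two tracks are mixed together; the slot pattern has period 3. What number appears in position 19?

512

Positions follow the repeating pattern ABB; grouping by letter gives 2 tracks.
Track A: 8, 27, 64, 125, 216 — the cubes 2³, 3³, 4³, ….
Track B: 11, -2, -15, -28, -41, -54, -67, -80, -93 — subtracting 13 each time.
The 19th slot belongs to track A; its 7th term is 512.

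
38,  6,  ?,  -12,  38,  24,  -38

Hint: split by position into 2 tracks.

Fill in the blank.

-38

Odd-indexed and even-indexed terms follow separate rules.
Subsequence A: 38, ?, 38, -38. Alternating ±38.
Subsequence B: 6, -12, 24. A geometric progression (common ratio -2).
Filling subsequence A at index 2 by its rule yields -38.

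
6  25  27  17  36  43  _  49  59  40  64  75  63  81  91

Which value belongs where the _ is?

23

Split by position mod 3 into 3 tracks.
Track A: 6, 17, ?, 40, 63. Each term equals the sum of the previous two.
Track B: 25, 36, 49, 64, 81. The squares 5², 6², 7², ….
Track C: 27, 43, 59, 75, 91. Adding 16 each time.
Filling track A at index 3 by its rule yields 23.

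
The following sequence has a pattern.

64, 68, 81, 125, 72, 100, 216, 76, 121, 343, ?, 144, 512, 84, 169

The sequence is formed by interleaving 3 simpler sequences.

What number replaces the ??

80

Split by position mod 3 into 3 tracks.
Track A is 64, 125, 216, 343, 512, which is consecutive cubes n³ from n = 4.
Track B is 68, 72, 76, ?, 84, which is arithmetic, step +4.
Track C is 81, 100, 121, 144, 169, which is consecutive squares n² from n = 9.
Filling track B at index 4 by its rule yields 80.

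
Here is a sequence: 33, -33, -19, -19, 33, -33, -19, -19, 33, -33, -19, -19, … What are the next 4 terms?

Reading positions in blocks of 4 reveals the pattern AABB — 2 tracks woven together.
Subsequence A = 33, -33, 33, -33, 33, -33: the oscillation 33·(−1)^(n+1).
Subsequence B = -19, -19, -19, -19, -19, -19: always -19.
The 13th slot belongs to subsequence A; its 7th term is 33.
Term 14 comes from subsequence A (its 8th entry): -33.
Position 15 → subsequence B, term 7 = -19.
Term 16 comes from subsequence B (its 8th entry): -19.

33, -33, -19, -19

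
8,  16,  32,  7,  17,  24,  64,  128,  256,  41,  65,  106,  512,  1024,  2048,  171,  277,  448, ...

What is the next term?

4096

Positions follow the repeating pattern AAABBB; grouping by letter gives 2 tracks.
Track A: 8, 16, 32, 64, 128, 256, 512, 1024, 2048 — geometric, ×2 each step.
Track B: 7, 17, 24, 41, 65, 106, 171, 277, 448 — each term equals the sum of the previous two.
Term 19 comes from track A (its 10th entry): 4096.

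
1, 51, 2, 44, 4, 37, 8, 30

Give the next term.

16

Split by position mod 2 into 2 tracks.
Track A is 1, 2, 4, 8, which is powers of 2.
Track B is 51, 44, 37, 30, which is arithmetic with common difference −7.
Term 9 comes from track A (its 5th entry): 16.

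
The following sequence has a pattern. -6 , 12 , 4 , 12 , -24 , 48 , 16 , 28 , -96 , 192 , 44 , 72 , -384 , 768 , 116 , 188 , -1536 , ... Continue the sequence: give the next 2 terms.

The slot pattern repeats as AABB (period 4), so there are 2 interleaved tracks.
Track A: -6, 12, -24, 48, -96, 192, -384, 768, -1536. Geometric, ×-2 each step.
Track B: 4, 12, 16, 28, 44, 72, 116, 188. A Fibonacci-like recurrence a_n = a_{n-1} + a_{n-2}.
Position 18 → track A, term 10 = 3072.
Position 19 → track B, term 9 = 304.

3072, 304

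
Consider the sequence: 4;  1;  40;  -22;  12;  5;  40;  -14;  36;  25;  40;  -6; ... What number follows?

Read the sequence 4 terms at a time; column i is its own pattern.
Stream A: 4, 12, 36. Geometric, ×3 each step.
Stream B: 1, 5, 25. Powers of 5.
Stream C: 40, 40, 40. Constant 40.
Stream D: -22, -14, -6. Adding 8 each time.
The 13th slot belongs to stream A; its 4th term is 108.

108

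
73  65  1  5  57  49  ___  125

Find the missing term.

The slot pattern repeats as AABB (period 4), so there are 2 interleaved tracks.
Stream A: 73, 65, 57, 49. Arithmetic, step −8.
Stream B: 1, 5, ?, 125. Powers of 5.
So the missing entry in stream B is 25.

25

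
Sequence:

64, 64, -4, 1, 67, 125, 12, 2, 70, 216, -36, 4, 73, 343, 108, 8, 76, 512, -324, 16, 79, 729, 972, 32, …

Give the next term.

82

Split by position mod 4: positions 1, 5, 9, … form one track, and each other residue class forms its own.
Stream A: 64, 67, 70, 73, 76, 79. Arithmetic, step +3.
Stream B: 64, 125, 216, 343, 512, 729. The cubes 4³, 5³, 6³, ….
Stream C: -4, 12, -36, 108, -324, 972. Geometric with ratio -3.
Stream D: 1, 2, 4, 8, 16, 32. Powers of 2.
Term 25 comes from stream A (its 7th entry): 82.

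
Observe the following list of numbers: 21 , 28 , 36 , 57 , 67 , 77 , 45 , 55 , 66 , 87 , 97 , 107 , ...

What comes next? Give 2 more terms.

78, 91

Positions follow the repeating pattern AAABBB; grouping by letter gives 2 tracks.
Track A = 21, 28, 36, 45, 55, 66: triangular numbers n(n+1)/2 for n = 6, 7, ….
Track B = 57, 67, 77, 87, 97, 107: linear: a_n = 47 + 10·n.
Position 13 → track A, term 7 = 78.
Term 14 comes from track A (its 8th entry): 91.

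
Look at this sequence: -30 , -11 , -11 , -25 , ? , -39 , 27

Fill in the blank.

8

Split by position mod 2 into 2 tracks.
Track A: -30, -11, ?, 27 (arithmetic, step +19).
Track B: -11, -25, -39 (subtracting 14 each time).
Filling track A at index 3 by its rule yields 8.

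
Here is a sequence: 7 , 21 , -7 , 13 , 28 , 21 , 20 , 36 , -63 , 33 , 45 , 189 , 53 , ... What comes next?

Split by position mod 3 into 3 tracks.
Subsequence A is 7, 13, 20, 33, 53, which is Fibonacci-style (each term is the sum of the two before it).
Subsequence B is 21, 28, 36, 45, which is triangular numbers starting at T_6.
Subsequence C is -7, 21, -63, 189, which is a geometric progression (common ratio -3).
Term 14 comes from subsequence B (its 5th entry): 55.

55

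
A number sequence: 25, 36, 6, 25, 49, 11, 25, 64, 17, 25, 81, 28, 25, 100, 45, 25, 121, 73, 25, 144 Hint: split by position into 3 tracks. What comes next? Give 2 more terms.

The terms cycle through 3 interleaved subsequences.
Stream A: 25, 25, 25, 25, 25, 25, 25. Constant 25.
Stream B: 36, 49, 64, 81, 100, 121, 144. Consecutive squares n² from n = 6.
Stream C: 6, 11, 17, 28, 45, 73. Fibonacci-style (each term is the sum of the two before it).
Position 21 falls in stream C as its term 7, giving 118.
Term 22 comes from stream A (its 8th entry): 25.

118, 25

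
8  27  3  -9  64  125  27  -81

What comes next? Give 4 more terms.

216, 343, 243, -729

Reading positions in blocks of 4 reveals the pattern AABB — 2 tracks woven together.
Track A: 8, 27, 64, 125 — perfect cubes starting at 2³.
Track B: 3, -9, 27, -81 — geometric with ratio -3.
Position 9 → track A, term 5 = 216.
The 10th slot belongs to track A; its 6th term is 343.
Term 11 comes from track B (its 5th entry): 243.
Position 12 → track B, term 6 = -729.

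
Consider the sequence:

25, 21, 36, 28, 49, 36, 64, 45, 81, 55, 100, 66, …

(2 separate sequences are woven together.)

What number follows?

121

Odd-indexed and even-indexed terms follow separate rules.
Subsequence A = 25, 36, 49, 64, 81, 100: consecutive squares n² from n = 5.
Subsequence B = 21, 28, 36, 45, 55, 66: triangular numbers n(n+1)/2 for n = 6, 7, ….
Position 13 → subsequence A, term 7 = 121.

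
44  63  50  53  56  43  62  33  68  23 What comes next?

74

Taking every 2nd term gives 2 separate tracks.
Track A: 44, 50, 56, 62, 68. Linear: a_n = 38 + 6·n.
Track B: 63, 53, 43, 33, 23. Arithmetic with common difference −10.
Position 11 → track A, term 6 = 74.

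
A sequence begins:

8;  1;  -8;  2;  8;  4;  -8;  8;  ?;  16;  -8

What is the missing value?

8

The terms cycle through 2 interleaved subsequences.
Subsequence A: 8, -8, 8, -8, ?, -8 — oscillating between 8 and -8.
Subsequence B: 1, 2, 4, 8, 16 — powers 2^0, 2^1, 2^2, ….
Filling subsequence A at index 5 by its rule yields 8.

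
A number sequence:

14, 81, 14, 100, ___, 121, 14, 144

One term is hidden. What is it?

Split by position mod 2 into 2 tracks.
Subsequence A = 14, 14, ?, 14: the constant sequence 14.
Subsequence B = 81, 100, 121, 144: the squares 9², 10², 11², ….
Subsequence A's pattern makes the blank 14.

14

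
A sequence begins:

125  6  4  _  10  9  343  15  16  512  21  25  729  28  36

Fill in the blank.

216

Read the sequence 3 terms at a time; column i is its own pattern.
Track A: 125, ?, 343, 512, 729 — perfect cubes starting at 5³.
Track B: 6, 10, 15, 21, 28 — triangular numbers n(n+1)/2 for n = 3, 4, ….
Track C: 4, 9, 16, 25, 36 — the squares 2², 3², 4², ….
The gap is track A's term 2; the rule gives 216.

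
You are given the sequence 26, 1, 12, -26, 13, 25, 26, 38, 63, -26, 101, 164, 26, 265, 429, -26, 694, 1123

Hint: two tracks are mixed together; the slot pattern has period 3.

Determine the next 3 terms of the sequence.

26, 1817, 2940

Positions follow the repeating pattern ABB; grouping by letter gives 2 tracks.
Subsequence A: 26, -26, 26, -26, 26, -26 — oscillating between 26 and -26.
Subsequence B: 1, 12, 13, 25, 38, 63, 101, 164, 265, 429, 694, 1123 — Fibonacci-style (each term is the sum of the two before it).
Position 19 falls in subsequence A as its term 7, giving 26.
Term 20 comes from subsequence B (its 13th entry): 1817.
Position 21 falls in subsequence B as its term 14, giving 2940.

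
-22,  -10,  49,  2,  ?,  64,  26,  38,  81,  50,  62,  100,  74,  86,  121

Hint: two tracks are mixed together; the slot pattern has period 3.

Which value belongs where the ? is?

The slot pattern repeats as AAB (period 3), so there are 2 interleaved tracks.
Subsequence A: -22, -10, 2, ?, 26, 38, 50, 62, 74, 86 (arithmetic with common difference +12).
Subsequence B: 49, 64, 81, 100, 121 (the squares 7², 8², 9², …).
The gap is subsequence A's term 4; the rule gives 14.

14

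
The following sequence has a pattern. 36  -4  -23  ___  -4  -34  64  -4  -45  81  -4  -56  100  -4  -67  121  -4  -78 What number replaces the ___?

Split by position mod 3 into 3 tracks.
Track A is 36, ?, 64, 81, 100, 121, which is consecutive squares n² from n = 6.
Track B is -4, -4, -4, -4, -4, -4, which is the constant sequence -4.
Track C is -23, -34, -45, -56, -67, -78, which is linear: a_n = -12 − 11·n.
Track A's pattern makes the blank 49.

49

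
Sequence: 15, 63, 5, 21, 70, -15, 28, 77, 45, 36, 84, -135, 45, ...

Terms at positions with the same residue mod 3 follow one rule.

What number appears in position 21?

Split by position mod 3 into 3 tracks.
Stream A: 15, 21, 28, 36, 45 (the triangular numbers T_5, T_6, …).
Stream B: 63, 70, 77, 84 (arithmetic, step +7).
Stream C: 5, -15, 45, -135 (geometric, ×-3 each step).
Position 21 falls in stream C as its term 7, giving 3645.

3645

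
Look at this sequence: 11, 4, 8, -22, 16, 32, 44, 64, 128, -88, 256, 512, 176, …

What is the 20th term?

16384

The slot pattern repeats as ABB (period 3), so there are 2 interleaved tracks.
Track A: 11, -22, 44, -88, 176. A geometric progression (common ratio -2).
Track B: 4, 8, 16, 32, 64, 128, 256, 512. Powers of 2.
Position 20 → track B, term 13 = 16384.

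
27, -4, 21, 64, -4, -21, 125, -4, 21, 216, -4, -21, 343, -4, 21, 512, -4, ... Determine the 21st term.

The terms cycle through 3 interleaved subsequences.
Stream A = 27, 64, 125, 216, 343, 512: the cubes 3³, 4³, 5³, ….
Stream B = -4, -4, -4, -4, -4, -4: the constant sequence -4.
Stream C = 21, -21, 21, -21, 21: the oscillation 21·(−1)^(n+1).
The 21st slot belongs to stream C; its 7th term is 21.

21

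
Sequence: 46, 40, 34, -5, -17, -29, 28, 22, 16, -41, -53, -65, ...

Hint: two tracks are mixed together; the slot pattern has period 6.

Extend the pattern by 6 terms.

10, 4, -2, -77, -89, -101

Reading positions in blocks of 6 reveals the pattern AAABBB — 2 tracks woven together.
Track A: 46, 40, 34, 28, 22, 16 — linear: a_n = 52 − 6·n.
Track B: -5, -17, -29, -41, -53, -65 — subtracting 12 each time.
Position 13 → track A, term 7 = 10.
Term 14 comes from track A (its 8th entry): 4.
The 15th slot belongs to track A; its 9th term is -2.
The 16th slot belongs to track B; its 7th term is -77.
Position 17 → track B, term 8 = -89.
Position 18 → track B, term 9 = -101.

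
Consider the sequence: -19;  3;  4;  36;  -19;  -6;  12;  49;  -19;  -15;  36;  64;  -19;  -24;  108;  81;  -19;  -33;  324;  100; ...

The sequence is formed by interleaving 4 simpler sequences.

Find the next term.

The terms cycle through 4 interleaved subsequences.
Stream A: -19, -19, -19, -19, -19 (constant -19).
Stream B: 3, -6, -15, -24, -33 (subtracting 9 each time).
Stream C: 4, 12, 36, 108, 324 (geometric with ratio 3).
Stream D: 36, 49, 64, 81, 100 (consecutive squares n² from n = 6).
The 21st slot belongs to stream A; its 6th term is -19.

-19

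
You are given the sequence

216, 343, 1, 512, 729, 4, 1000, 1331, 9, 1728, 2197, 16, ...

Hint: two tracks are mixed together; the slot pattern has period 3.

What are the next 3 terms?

The slot pattern repeats as AAB (period 3), so there are 2 interleaved tracks.
Subsequence A: 216, 343, 512, 729, 1000, 1331, 1728, 2197 — perfect cubes starting at 6³.
Subsequence B: 1, 4, 9, 16 — perfect squares starting at 1².
Term 13 comes from subsequence A (its 9th entry): 2744.
The 14th slot belongs to subsequence A; its 10th term is 3375.
The 15th slot belongs to subsequence B; its 5th term is 25.

2744, 3375, 25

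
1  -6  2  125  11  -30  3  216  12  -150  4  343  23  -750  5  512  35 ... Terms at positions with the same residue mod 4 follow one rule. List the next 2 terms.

-3750, 6

Read the sequence 4 terms at a time; column i is its own pattern.
Subsequence A is 1, 11, 12, 23, 35, which is a Fibonacci-like recurrence a_n = a_{n-1} + a_{n-2}.
Subsequence B is -6, -30, -150, -750, which is a geometric progression (common ratio 5).
Subsequence C is 2, 3, 4, 5, which is arithmetic, step +1.
Subsequence D is 125, 216, 343, 512, which is perfect cubes starting at 5³.
Position 18 falls in subsequence B as its term 5, giving -3750.
Position 19 → subsequence C, term 5 = 6.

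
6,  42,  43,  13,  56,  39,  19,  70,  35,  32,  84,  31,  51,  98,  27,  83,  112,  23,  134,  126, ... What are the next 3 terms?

Read the sequence 3 terms at a time; column i is its own pattern.
Stream A: 6, 13, 19, 32, 51, 83, 134 (Fibonacci-style (each term is the sum of the two before it)).
Stream B: 42, 56, 70, 84, 98, 112, 126 (adding 14 each time).
Stream C: 43, 39, 35, 31, 27, 23 (linear: a_n = 47 − 4·n).
Position 21 → stream C, term 7 = 19.
The 22nd slot belongs to stream A; its 8th term is 217.
Position 23 falls in stream B as its term 8, giving 140.

19, 217, 140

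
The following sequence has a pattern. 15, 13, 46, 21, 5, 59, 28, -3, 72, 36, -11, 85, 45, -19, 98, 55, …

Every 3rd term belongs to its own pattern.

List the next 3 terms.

-27, 111, 66

Read the sequence 3 terms at a time; column i is its own pattern.
Subsequence A: 15, 21, 28, 36, 45, 55. Triangular numbers starting at T_5.
Subsequence B: 13, 5, -3, -11, -19. Arithmetic with common difference −8.
Subsequence C: 46, 59, 72, 85, 98. Arithmetic with common difference +13.
Term 17 comes from subsequence B (its 6th entry): -27.
Position 18 falls in subsequence C as its term 6, giving 111.
Term 19 comes from subsequence A (its 7th entry): 66.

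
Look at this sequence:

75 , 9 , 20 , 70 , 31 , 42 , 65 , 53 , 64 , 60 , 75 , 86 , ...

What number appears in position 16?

50

Reading positions in blocks of 3 reveals the pattern ABB — 2 tracks woven together.
Track A: 75, 70, 65, 60 — arithmetic with common difference −5.
Track B: 9, 20, 31, 42, 53, 64, 75, 86 — arithmetic, step +11.
Position 16 falls in track A as its term 6, giving 50.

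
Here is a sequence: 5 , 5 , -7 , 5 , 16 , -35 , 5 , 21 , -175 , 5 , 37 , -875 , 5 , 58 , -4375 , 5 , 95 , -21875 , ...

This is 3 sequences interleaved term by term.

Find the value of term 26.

401

Split by position mod 3 into 3 tracks.
Subsequence A = 5, 5, 5, 5, 5, 5: the constant sequence 5.
Subsequence B = 5, 16, 21, 37, 58, 95: each term equals the sum of the previous two.
Subsequence C = -7, -35, -175, -875, -4375, -21875: a geometric progression (common ratio 5).
Position 26 falls in subsequence B as its term 9, giving 401.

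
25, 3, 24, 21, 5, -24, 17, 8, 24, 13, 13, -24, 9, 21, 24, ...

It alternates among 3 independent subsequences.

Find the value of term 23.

Read the sequence 3 terms at a time; column i is its own pattern.
Subsequence A: 25, 21, 17, 13, 9 (linear: a_n = 29 − 4·n).
Subsequence B: 3, 5, 8, 13, 21 (a Fibonacci-like recurrence a_n = a_{n-1} + a_{n-2}).
Subsequence C: 24, -24, 24, -24, 24 (oscillating between 24 and -24).
The 23rd slot belongs to subsequence B; its 8th term is 89.

89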